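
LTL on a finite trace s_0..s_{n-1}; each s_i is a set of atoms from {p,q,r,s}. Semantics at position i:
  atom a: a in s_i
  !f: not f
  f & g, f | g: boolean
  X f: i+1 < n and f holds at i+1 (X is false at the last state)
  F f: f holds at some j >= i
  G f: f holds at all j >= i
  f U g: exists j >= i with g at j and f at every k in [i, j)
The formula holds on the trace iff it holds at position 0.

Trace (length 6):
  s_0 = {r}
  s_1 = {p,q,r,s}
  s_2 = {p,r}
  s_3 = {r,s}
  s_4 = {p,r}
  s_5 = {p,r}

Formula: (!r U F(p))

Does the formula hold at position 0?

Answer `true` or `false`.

Answer: true

Derivation:
s_0={r}: (!r U F(p))=True !r=False r=True F(p)=True p=False
s_1={p,q,r,s}: (!r U F(p))=True !r=False r=True F(p)=True p=True
s_2={p,r}: (!r U F(p))=True !r=False r=True F(p)=True p=True
s_3={r,s}: (!r U F(p))=True !r=False r=True F(p)=True p=False
s_4={p,r}: (!r U F(p))=True !r=False r=True F(p)=True p=True
s_5={p,r}: (!r U F(p))=True !r=False r=True F(p)=True p=True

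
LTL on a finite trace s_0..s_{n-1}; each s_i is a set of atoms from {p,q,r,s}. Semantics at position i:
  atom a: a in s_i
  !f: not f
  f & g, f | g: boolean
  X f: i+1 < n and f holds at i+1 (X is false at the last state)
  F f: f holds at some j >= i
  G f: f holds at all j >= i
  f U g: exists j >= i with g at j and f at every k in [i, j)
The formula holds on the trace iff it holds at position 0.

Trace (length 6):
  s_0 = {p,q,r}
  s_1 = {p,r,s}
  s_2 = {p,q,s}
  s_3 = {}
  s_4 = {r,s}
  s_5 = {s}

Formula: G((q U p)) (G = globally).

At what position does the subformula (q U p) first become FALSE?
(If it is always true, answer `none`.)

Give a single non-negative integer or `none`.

Answer: 3

Derivation:
s_0={p,q,r}: (q U p)=True q=True p=True
s_1={p,r,s}: (q U p)=True q=False p=True
s_2={p,q,s}: (q U p)=True q=True p=True
s_3={}: (q U p)=False q=False p=False
s_4={r,s}: (q U p)=False q=False p=False
s_5={s}: (q U p)=False q=False p=False
G((q U p)) holds globally = False
First violation at position 3.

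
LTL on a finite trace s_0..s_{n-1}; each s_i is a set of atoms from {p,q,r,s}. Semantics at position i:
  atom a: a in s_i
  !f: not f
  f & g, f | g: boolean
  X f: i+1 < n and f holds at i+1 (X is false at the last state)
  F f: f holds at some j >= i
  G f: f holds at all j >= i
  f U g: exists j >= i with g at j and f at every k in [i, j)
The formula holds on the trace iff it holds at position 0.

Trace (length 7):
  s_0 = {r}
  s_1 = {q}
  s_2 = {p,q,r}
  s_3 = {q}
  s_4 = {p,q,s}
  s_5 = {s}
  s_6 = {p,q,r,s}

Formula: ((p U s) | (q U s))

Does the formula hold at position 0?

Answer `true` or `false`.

s_0={r}: ((p U s) | (q U s))=False (p U s)=False p=False s=False (q U s)=False q=False
s_1={q}: ((p U s) | (q U s))=True (p U s)=False p=False s=False (q U s)=True q=True
s_2={p,q,r}: ((p U s) | (q U s))=True (p U s)=False p=True s=False (q U s)=True q=True
s_3={q}: ((p U s) | (q U s))=True (p U s)=False p=False s=False (q U s)=True q=True
s_4={p,q,s}: ((p U s) | (q U s))=True (p U s)=True p=True s=True (q U s)=True q=True
s_5={s}: ((p U s) | (q U s))=True (p U s)=True p=False s=True (q U s)=True q=False
s_6={p,q,r,s}: ((p U s) | (q U s))=True (p U s)=True p=True s=True (q U s)=True q=True

Answer: false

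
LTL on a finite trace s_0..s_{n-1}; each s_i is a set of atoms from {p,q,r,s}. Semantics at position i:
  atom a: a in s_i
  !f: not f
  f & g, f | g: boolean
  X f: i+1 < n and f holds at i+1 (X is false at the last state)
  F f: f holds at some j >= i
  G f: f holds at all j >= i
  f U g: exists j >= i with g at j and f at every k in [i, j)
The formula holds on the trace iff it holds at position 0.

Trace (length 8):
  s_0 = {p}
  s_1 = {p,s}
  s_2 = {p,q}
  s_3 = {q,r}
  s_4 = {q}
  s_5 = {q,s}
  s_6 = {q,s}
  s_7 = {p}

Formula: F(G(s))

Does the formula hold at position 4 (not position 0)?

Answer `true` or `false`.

s_0={p}: F(G(s))=False G(s)=False s=False
s_1={p,s}: F(G(s))=False G(s)=False s=True
s_2={p,q}: F(G(s))=False G(s)=False s=False
s_3={q,r}: F(G(s))=False G(s)=False s=False
s_4={q}: F(G(s))=False G(s)=False s=False
s_5={q,s}: F(G(s))=False G(s)=False s=True
s_6={q,s}: F(G(s))=False G(s)=False s=True
s_7={p}: F(G(s))=False G(s)=False s=False
Evaluating at position 4: result = False

Answer: false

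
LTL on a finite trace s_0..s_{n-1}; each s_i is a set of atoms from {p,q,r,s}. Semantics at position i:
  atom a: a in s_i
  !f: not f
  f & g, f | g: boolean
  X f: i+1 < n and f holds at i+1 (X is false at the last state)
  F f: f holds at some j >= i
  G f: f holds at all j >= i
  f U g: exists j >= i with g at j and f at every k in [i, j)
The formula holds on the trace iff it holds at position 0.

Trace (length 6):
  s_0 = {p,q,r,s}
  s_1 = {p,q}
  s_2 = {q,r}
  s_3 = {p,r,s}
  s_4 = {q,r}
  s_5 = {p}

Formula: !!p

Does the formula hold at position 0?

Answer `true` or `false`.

s_0={p,q,r,s}: !!p=True !p=False p=True
s_1={p,q}: !!p=True !p=False p=True
s_2={q,r}: !!p=False !p=True p=False
s_3={p,r,s}: !!p=True !p=False p=True
s_4={q,r}: !!p=False !p=True p=False
s_5={p}: !!p=True !p=False p=True

Answer: true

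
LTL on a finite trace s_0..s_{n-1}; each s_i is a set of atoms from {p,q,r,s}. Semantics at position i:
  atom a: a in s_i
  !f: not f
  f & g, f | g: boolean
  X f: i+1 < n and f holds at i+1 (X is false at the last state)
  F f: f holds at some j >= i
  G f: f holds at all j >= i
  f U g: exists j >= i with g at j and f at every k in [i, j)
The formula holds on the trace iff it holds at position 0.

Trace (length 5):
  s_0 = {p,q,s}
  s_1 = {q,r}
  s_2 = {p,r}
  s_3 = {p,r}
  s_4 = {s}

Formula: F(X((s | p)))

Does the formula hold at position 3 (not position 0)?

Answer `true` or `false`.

Answer: true

Derivation:
s_0={p,q,s}: F(X((s | p)))=True X((s | p))=False (s | p)=True s=True p=True
s_1={q,r}: F(X((s | p)))=True X((s | p))=True (s | p)=False s=False p=False
s_2={p,r}: F(X((s | p)))=True X((s | p))=True (s | p)=True s=False p=True
s_3={p,r}: F(X((s | p)))=True X((s | p))=True (s | p)=True s=False p=True
s_4={s}: F(X((s | p)))=False X((s | p))=False (s | p)=True s=True p=False
Evaluating at position 3: result = True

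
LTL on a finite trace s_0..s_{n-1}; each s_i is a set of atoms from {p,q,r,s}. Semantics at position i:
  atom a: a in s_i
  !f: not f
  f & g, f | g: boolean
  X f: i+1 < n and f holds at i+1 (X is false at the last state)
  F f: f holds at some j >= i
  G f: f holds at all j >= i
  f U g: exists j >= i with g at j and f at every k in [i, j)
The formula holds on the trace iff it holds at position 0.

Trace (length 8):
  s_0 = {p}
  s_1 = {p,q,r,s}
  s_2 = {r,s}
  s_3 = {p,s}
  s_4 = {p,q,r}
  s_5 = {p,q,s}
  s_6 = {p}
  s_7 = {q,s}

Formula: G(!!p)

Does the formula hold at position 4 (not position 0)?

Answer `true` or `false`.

s_0={p}: G(!!p)=False !!p=True !p=False p=True
s_1={p,q,r,s}: G(!!p)=False !!p=True !p=False p=True
s_2={r,s}: G(!!p)=False !!p=False !p=True p=False
s_3={p,s}: G(!!p)=False !!p=True !p=False p=True
s_4={p,q,r}: G(!!p)=False !!p=True !p=False p=True
s_5={p,q,s}: G(!!p)=False !!p=True !p=False p=True
s_6={p}: G(!!p)=False !!p=True !p=False p=True
s_7={q,s}: G(!!p)=False !!p=False !p=True p=False
Evaluating at position 4: result = False

Answer: false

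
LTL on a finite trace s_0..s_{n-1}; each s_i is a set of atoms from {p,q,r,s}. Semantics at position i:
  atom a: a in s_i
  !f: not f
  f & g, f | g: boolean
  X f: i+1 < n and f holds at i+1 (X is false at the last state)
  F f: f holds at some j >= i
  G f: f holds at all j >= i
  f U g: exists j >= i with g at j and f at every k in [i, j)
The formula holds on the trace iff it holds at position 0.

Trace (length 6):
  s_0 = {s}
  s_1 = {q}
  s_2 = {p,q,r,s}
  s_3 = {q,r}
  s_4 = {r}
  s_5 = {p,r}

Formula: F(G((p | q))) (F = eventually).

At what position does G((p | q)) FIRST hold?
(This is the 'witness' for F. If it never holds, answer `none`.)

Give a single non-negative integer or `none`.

s_0={s}: G((p | q))=False (p | q)=False p=False q=False
s_1={q}: G((p | q))=False (p | q)=True p=False q=True
s_2={p,q,r,s}: G((p | q))=False (p | q)=True p=True q=True
s_3={q,r}: G((p | q))=False (p | q)=True p=False q=True
s_4={r}: G((p | q))=False (p | q)=False p=False q=False
s_5={p,r}: G((p | q))=True (p | q)=True p=True q=False
F(G((p | q))) holds; first witness at position 5.

Answer: 5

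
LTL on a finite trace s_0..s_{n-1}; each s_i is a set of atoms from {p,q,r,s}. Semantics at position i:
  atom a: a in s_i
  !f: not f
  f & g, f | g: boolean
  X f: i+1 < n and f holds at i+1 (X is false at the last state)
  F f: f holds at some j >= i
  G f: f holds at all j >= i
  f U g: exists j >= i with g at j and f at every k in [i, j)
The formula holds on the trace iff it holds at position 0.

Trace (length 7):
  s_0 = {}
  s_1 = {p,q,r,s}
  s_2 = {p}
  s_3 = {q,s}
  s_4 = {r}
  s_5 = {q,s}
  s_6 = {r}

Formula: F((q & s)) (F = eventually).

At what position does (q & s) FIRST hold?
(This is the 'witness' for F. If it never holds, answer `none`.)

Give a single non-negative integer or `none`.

Answer: 1

Derivation:
s_0={}: (q & s)=False q=False s=False
s_1={p,q,r,s}: (q & s)=True q=True s=True
s_2={p}: (q & s)=False q=False s=False
s_3={q,s}: (q & s)=True q=True s=True
s_4={r}: (q & s)=False q=False s=False
s_5={q,s}: (q & s)=True q=True s=True
s_6={r}: (q & s)=False q=False s=False
F((q & s)) holds; first witness at position 1.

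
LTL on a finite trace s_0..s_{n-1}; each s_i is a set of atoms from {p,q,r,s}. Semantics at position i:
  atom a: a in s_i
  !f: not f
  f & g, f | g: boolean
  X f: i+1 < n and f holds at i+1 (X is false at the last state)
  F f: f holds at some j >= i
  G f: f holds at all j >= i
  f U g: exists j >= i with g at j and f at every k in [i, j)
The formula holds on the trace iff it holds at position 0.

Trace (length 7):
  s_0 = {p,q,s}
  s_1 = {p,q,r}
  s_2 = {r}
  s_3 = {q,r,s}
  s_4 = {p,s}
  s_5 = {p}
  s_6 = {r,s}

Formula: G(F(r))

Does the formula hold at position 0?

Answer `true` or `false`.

Answer: true

Derivation:
s_0={p,q,s}: G(F(r))=True F(r)=True r=False
s_1={p,q,r}: G(F(r))=True F(r)=True r=True
s_2={r}: G(F(r))=True F(r)=True r=True
s_3={q,r,s}: G(F(r))=True F(r)=True r=True
s_4={p,s}: G(F(r))=True F(r)=True r=False
s_5={p}: G(F(r))=True F(r)=True r=False
s_6={r,s}: G(F(r))=True F(r)=True r=True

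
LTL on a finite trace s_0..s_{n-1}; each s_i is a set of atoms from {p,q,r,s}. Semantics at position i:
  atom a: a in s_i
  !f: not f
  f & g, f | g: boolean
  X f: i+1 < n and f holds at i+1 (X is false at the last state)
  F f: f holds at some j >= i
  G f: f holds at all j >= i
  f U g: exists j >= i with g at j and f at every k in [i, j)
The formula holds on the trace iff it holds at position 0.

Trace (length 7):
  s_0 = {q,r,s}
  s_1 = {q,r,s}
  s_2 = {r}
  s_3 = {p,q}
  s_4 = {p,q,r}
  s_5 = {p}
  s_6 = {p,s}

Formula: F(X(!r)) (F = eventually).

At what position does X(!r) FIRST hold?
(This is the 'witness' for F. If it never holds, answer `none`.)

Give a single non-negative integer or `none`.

s_0={q,r,s}: X(!r)=False !r=False r=True
s_1={q,r,s}: X(!r)=False !r=False r=True
s_2={r}: X(!r)=True !r=False r=True
s_3={p,q}: X(!r)=False !r=True r=False
s_4={p,q,r}: X(!r)=True !r=False r=True
s_5={p}: X(!r)=True !r=True r=False
s_6={p,s}: X(!r)=False !r=True r=False
F(X(!r)) holds; first witness at position 2.

Answer: 2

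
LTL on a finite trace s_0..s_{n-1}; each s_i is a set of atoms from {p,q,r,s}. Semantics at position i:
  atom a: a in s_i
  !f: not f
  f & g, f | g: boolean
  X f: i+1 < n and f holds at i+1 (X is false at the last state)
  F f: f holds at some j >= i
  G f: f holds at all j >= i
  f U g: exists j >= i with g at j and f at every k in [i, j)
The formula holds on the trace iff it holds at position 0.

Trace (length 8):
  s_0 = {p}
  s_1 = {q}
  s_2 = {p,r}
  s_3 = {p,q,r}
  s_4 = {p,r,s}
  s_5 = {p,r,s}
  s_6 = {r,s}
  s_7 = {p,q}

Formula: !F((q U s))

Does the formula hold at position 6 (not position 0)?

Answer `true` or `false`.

Answer: false

Derivation:
s_0={p}: !F((q U s))=False F((q U s))=True (q U s)=False q=False s=False
s_1={q}: !F((q U s))=False F((q U s))=True (q U s)=False q=True s=False
s_2={p,r}: !F((q U s))=False F((q U s))=True (q U s)=False q=False s=False
s_3={p,q,r}: !F((q U s))=False F((q U s))=True (q U s)=True q=True s=False
s_4={p,r,s}: !F((q U s))=False F((q U s))=True (q U s)=True q=False s=True
s_5={p,r,s}: !F((q U s))=False F((q U s))=True (q U s)=True q=False s=True
s_6={r,s}: !F((q U s))=False F((q U s))=True (q U s)=True q=False s=True
s_7={p,q}: !F((q U s))=True F((q U s))=False (q U s)=False q=True s=False
Evaluating at position 6: result = False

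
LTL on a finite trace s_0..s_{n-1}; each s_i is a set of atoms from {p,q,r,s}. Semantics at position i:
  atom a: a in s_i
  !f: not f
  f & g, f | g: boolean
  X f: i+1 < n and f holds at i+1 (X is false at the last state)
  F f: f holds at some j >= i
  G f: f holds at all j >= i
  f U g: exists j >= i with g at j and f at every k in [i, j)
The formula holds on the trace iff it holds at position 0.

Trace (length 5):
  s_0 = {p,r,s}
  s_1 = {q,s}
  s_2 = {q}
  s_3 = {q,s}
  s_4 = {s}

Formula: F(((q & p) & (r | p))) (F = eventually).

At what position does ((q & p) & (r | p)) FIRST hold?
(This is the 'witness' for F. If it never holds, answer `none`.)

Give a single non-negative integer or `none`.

Answer: none

Derivation:
s_0={p,r,s}: ((q & p) & (r | p))=False (q & p)=False q=False p=True (r | p)=True r=True
s_1={q,s}: ((q & p) & (r | p))=False (q & p)=False q=True p=False (r | p)=False r=False
s_2={q}: ((q & p) & (r | p))=False (q & p)=False q=True p=False (r | p)=False r=False
s_3={q,s}: ((q & p) & (r | p))=False (q & p)=False q=True p=False (r | p)=False r=False
s_4={s}: ((q & p) & (r | p))=False (q & p)=False q=False p=False (r | p)=False r=False
F(((q & p) & (r | p))) does not hold (no witness exists).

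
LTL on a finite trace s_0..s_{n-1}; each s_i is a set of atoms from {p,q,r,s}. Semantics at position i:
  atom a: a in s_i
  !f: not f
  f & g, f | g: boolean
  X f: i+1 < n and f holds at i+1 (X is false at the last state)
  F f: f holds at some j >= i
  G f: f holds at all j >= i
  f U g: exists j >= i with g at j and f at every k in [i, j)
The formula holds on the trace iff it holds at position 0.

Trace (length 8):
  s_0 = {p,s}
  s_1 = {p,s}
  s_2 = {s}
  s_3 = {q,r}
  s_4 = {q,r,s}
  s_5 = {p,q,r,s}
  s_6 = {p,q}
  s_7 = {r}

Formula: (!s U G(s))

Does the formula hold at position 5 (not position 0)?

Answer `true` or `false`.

Answer: false

Derivation:
s_0={p,s}: (!s U G(s))=False !s=False s=True G(s)=False
s_1={p,s}: (!s U G(s))=False !s=False s=True G(s)=False
s_2={s}: (!s U G(s))=False !s=False s=True G(s)=False
s_3={q,r}: (!s U G(s))=False !s=True s=False G(s)=False
s_4={q,r,s}: (!s U G(s))=False !s=False s=True G(s)=False
s_5={p,q,r,s}: (!s U G(s))=False !s=False s=True G(s)=False
s_6={p,q}: (!s U G(s))=False !s=True s=False G(s)=False
s_7={r}: (!s U G(s))=False !s=True s=False G(s)=False
Evaluating at position 5: result = False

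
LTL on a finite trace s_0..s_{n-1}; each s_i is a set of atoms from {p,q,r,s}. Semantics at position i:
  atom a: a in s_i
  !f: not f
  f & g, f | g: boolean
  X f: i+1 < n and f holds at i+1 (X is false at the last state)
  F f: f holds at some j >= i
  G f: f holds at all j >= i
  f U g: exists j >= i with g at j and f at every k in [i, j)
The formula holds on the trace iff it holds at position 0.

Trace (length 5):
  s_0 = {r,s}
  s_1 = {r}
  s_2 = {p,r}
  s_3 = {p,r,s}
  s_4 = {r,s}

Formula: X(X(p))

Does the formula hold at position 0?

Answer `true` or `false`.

Answer: true

Derivation:
s_0={r,s}: X(X(p))=True X(p)=False p=False
s_1={r}: X(X(p))=True X(p)=True p=False
s_2={p,r}: X(X(p))=False X(p)=True p=True
s_3={p,r,s}: X(X(p))=False X(p)=False p=True
s_4={r,s}: X(X(p))=False X(p)=False p=False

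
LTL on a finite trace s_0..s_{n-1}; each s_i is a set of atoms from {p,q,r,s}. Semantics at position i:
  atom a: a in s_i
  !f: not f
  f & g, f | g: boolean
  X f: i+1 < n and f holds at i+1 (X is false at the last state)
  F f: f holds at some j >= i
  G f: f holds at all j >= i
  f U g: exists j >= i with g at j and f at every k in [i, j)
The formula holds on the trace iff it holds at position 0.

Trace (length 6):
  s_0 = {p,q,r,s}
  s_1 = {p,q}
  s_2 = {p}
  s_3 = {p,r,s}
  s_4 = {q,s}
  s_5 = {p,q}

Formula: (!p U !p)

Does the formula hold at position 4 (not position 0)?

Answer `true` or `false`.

Answer: true

Derivation:
s_0={p,q,r,s}: (!p U !p)=False !p=False p=True
s_1={p,q}: (!p U !p)=False !p=False p=True
s_2={p}: (!p U !p)=False !p=False p=True
s_3={p,r,s}: (!p U !p)=False !p=False p=True
s_4={q,s}: (!p U !p)=True !p=True p=False
s_5={p,q}: (!p U !p)=False !p=False p=True
Evaluating at position 4: result = True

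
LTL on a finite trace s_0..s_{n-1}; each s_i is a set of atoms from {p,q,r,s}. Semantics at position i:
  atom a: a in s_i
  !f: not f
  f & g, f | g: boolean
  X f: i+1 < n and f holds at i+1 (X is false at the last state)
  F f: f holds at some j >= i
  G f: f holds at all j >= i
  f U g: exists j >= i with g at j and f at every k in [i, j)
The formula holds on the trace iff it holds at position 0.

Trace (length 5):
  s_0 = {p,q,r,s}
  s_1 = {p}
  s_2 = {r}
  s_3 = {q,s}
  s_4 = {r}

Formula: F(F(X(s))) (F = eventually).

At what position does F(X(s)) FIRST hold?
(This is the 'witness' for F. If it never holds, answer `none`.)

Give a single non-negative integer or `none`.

s_0={p,q,r,s}: F(X(s))=True X(s)=False s=True
s_1={p}: F(X(s))=True X(s)=False s=False
s_2={r}: F(X(s))=True X(s)=True s=False
s_3={q,s}: F(X(s))=False X(s)=False s=True
s_4={r}: F(X(s))=False X(s)=False s=False
F(F(X(s))) holds; first witness at position 0.

Answer: 0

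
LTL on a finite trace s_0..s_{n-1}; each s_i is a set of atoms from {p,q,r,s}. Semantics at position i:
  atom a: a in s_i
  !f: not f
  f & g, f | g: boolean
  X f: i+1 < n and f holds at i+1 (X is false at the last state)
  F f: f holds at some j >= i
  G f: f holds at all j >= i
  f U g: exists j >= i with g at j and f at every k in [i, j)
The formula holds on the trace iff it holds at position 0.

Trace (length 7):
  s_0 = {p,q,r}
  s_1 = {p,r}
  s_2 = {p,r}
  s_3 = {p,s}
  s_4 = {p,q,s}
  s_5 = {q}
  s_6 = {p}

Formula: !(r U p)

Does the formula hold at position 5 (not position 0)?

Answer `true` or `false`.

Answer: true

Derivation:
s_0={p,q,r}: !(r U p)=False (r U p)=True r=True p=True
s_1={p,r}: !(r U p)=False (r U p)=True r=True p=True
s_2={p,r}: !(r U p)=False (r U p)=True r=True p=True
s_3={p,s}: !(r U p)=False (r U p)=True r=False p=True
s_4={p,q,s}: !(r U p)=False (r U p)=True r=False p=True
s_5={q}: !(r U p)=True (r U p)=False r=False p=False
s_6={p}: !(r U p)=False (r U p)=True r=False p=True
Evaluating at position 5: result = True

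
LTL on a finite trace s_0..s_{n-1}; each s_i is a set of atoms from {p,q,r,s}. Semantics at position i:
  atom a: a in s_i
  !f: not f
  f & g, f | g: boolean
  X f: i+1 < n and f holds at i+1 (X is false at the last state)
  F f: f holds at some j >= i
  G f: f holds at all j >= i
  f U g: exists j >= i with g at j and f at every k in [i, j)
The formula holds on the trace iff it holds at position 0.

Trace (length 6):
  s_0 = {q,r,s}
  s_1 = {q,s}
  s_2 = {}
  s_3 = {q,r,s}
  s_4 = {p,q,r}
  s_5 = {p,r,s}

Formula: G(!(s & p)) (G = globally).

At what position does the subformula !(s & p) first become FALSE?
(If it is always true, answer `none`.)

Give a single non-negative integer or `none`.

Answer: 5

Derivation:
s_0={q,r,s}: !(s & p)=True (s & p)=False s=True p=False
s_1={q,s}: !(s & p)=True (s & p)=False s=True p=False
s_2={}: !(s & p)=True (s & p)=False s=False p=False
s_3={q,r,s}: !(s & p)=True (s & p)=False s=True p=False
s_4={p,q,r}: !(s & p)=True (s & p)=False s=False p=True
s_5={p,r,s}: !(s & p)=False (s & p)=True s=True p=True
G(!(s & p)) holds globally = False
First violation at position 5.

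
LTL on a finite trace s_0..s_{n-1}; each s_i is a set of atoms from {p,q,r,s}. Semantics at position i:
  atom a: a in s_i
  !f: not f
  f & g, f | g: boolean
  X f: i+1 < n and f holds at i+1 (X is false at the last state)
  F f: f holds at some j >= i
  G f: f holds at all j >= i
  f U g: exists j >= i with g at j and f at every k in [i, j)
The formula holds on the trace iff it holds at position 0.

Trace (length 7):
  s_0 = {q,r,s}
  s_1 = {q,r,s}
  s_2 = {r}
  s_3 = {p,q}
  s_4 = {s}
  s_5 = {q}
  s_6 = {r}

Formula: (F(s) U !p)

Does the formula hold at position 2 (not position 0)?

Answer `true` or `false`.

Answer: true

Derivation:
s_0={q,r,s}: (F(s) U !p)=True F(s)=True s=True !p=True p=False
s_1={q,r,s}: (F(s) U !p)=True F(s)=True s=True !p=True p=False
s_2={r}: (F(s) U !p)=True F(s)=True s=False !p=True p=False
s_3={p,q}: (F(s) U !p)=True F(s)=True s=False !p=False p=True
s_4={s}: (F(s) U !p)=True F(s)=True s=True !p=True p=False
s_5={q}: (F(s) U !p)=True F(s)=False s=False !p=True p=False
s_6={r}: (F(s) U !p)=True F(s)=False s=False !p=True p=False
Evaluating at position 2: result = True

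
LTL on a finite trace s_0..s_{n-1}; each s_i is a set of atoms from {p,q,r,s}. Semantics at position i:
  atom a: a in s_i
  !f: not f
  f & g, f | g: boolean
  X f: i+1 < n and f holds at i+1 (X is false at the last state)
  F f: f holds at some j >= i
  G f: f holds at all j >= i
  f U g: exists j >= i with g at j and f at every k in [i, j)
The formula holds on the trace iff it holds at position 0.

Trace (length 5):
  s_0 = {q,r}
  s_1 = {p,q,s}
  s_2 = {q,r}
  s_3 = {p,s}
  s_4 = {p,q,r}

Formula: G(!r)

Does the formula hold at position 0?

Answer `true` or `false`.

Answer: false

Derivation:
s_0={q,r}: G(!r)=False !r=False r=True
s_1={p,q,s}: G(!r)=False !r=True r=False
s_2={q,r}: G(!r)=False !r=False r=True
s_3={p,s}: G(!r)=False !r=True r=False
s_4={p,q,r}: G(!r)=False !r=False r=True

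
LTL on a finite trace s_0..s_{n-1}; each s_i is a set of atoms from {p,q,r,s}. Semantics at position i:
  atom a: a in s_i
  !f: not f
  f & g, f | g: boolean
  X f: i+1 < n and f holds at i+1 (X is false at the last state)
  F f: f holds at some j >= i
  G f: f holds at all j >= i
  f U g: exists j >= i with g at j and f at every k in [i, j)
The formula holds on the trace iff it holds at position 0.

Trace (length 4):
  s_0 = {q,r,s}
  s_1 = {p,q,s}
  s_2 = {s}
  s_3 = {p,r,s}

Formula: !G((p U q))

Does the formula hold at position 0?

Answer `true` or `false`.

s_0={q,r,s}: !G((p U q))=True G((p U q))=False (p U q)=True p=False q=True
s_1={p,q,s}: !G((p U q))=True G((p U q))=False (p U q)=True p=True q=True
s_2={s}: !G((p U q))=True G((p U q))=False (p U q)=False p=False q=False
s_3={p,r,s}: !G((p U q))=True G((p U q))=False (p U q)=False p=True q=False

Answer: true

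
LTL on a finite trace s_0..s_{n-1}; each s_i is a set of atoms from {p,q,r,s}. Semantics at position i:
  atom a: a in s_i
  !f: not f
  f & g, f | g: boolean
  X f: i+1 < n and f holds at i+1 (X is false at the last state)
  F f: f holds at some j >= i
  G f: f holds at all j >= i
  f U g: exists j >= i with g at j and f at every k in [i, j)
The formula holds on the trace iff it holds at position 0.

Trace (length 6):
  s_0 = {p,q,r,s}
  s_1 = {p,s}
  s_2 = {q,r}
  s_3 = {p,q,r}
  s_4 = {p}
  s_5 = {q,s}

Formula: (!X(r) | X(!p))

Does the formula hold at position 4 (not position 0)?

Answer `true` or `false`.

Answer: true

Derivation:
s_0={p,q,r,s}: (!X(r) | X(!p))=True !X(r)=True X(r)=False r=True X(!p)=False !p=False p=True
s_1={p,s}: (!X(r) | X(!p))=True !X(r)=False X(r)=True r=False X(!p)=True !p=False p=True
s_2={q,r}: (!X(r) | X(!p))=False !X(r)=False X(r)=True r=True X(!p)=False !p=True p=False
s_3={p,q,r}: (!X(r) | X(!p))=True !X(r)=True X(r)=False r=True X(!p)=False !p=False p=True
s_4={p}: (!X(r) | X(!p))=True !X(r)=True X(r)=False r=False X(!p)=True !p=False p=True
s_5={q,s}: (!X(r) | X(!p))=True !X(r)=True X(r)=False r=False X(!p)=False !p=True p=False
Evaluating at position 4: result = True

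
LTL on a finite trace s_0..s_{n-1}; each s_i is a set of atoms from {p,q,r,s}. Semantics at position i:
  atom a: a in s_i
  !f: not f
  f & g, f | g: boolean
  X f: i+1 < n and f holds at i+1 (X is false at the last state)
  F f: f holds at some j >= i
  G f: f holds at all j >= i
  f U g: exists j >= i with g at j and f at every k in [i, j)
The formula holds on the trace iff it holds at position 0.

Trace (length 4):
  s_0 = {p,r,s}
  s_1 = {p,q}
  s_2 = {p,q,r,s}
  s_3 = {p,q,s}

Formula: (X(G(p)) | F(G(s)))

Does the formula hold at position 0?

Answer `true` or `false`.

s_0={p,r,s}: (X(G(p)) | F(G(s)))=True X(G(p))=True G(p)=True p=True F(G(s))=True G(s)=False s=True
s_1={p,q}: (X(G(p)) | F(G(s)))=True X(G(p))=True G(p)=True p=True F(G(s))=True G(s)=False s=False
s_2={p,q,r,s}: (X(G(p)) | F(G(s)))=True X(G(p))=True G(p)=True p=True F(G(s))=True G(s)=True s=True
s_3={p,q,s}: (X(G(p)) | F(G(s)))=True X(G(p))=False G(p)=True p=True F(G(s))=True G(s)=True s=True

Answer: true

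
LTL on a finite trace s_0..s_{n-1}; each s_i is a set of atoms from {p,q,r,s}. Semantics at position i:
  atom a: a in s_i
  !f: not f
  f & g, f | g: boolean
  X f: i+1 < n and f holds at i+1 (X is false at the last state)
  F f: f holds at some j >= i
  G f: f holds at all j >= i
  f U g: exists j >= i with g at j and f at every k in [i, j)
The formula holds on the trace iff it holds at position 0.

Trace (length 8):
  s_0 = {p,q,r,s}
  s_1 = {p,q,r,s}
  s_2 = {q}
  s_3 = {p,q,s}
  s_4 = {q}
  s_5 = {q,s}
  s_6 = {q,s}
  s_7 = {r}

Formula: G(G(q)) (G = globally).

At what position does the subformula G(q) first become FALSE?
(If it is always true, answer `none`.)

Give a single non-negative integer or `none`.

Answer: 0

Derivation:
s_0={p,q,r,s}: G(q)=False q=True
s_1={p,q,r,s}: G(q)=False q=True
s_2={q}: G(q)=False q=True
s_3={p,q,s}: G(q)=False q=True
s_4={q}: G(q)=False q=True
s_5={q,s}: G(q)=False q=True
s_6={q,s}: G(q)=False q=True
s_7={r}: G(q)=False q=False
G(G(q)) holds globally = False
First violation at position 0.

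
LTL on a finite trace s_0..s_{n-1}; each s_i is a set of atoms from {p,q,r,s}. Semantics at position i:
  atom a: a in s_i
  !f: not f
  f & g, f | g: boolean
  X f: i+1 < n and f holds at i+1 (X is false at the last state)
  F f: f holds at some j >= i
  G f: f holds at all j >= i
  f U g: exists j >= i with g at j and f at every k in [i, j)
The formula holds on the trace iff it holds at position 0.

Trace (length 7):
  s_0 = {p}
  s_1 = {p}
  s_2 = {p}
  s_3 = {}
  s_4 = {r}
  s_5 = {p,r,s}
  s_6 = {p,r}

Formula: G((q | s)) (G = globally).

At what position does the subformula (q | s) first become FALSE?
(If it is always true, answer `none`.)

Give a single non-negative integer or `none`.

Answer: 0

Derivation:
s_0={p}: (q | s)=False q=False s=False
s_1={p}: (q | s)=False q=False s=False
s_2={p}: (q | s)=False q=False s=False
s_3={}: (q | s)=False q=False s=False
s_4={r}: (q | s)=False q=False s=False
s_5={p,r,s}: (q | s)=True q=False s=True
s_6={p,r}: (q | s)=False q=False s=False
G((q | s)) holds globally = False
First violation at position 0.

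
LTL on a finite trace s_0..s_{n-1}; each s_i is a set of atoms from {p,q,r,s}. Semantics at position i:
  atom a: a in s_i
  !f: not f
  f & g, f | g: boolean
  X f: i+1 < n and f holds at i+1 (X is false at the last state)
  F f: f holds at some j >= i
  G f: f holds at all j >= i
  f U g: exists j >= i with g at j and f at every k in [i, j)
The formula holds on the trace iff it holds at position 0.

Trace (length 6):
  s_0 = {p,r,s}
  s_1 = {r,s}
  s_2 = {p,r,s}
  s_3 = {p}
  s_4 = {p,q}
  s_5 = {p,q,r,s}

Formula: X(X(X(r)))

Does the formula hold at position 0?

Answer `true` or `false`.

Answer: false

Derivation:
s_0={p,r,s}: X(X(X(r)))=False X(X(r))=True X(r)=True r=True
s_1={r,s}: X(X(X(r)))=False X(X(r))=False X(r)=True r=True
s_2={p,r,s}: X(X(X(r)))=True X(X(r))=False X(r)=False r=True
s_3={p}: X(X(X(r)))=False X(X(r))=True X(r)=False r=False
s_4={p,q}: X(X(X(r)))=False X(X(r))=False X(r)=True r=False
s_5={p,q,r,s}: X(X(X(r)))=False X(X(r))=False X(r)=False r=True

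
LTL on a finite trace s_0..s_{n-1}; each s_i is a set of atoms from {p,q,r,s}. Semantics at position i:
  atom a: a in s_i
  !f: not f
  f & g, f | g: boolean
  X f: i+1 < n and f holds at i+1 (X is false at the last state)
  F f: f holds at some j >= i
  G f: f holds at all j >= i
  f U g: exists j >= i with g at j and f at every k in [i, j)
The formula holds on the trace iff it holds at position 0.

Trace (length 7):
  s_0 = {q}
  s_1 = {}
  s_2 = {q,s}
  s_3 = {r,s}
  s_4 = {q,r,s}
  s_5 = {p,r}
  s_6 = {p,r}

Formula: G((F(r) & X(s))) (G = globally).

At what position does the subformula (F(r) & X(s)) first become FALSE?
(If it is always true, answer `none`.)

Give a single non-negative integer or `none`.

s_0={q}: (F(r) & X(s))=False F(r)=True r=False X(s)=False s=False
s_1={}: (F(r) & X(s))=True F(r)=True r=False X(s)=True s=False
s_2={q,s}: (F(r) & X(s))=True F(r)=True r=False X(s)=True s=True
s_3={r,s}: (F(r) & X(s))=True F(r)=True r=True X(s)=True s=True
s_4={q,r,s}: (F(r) & X(s))=False F(r)=True r=True X(s)=False s=True
s_5={p,r}: (F(r) & X(s))=False F(r)=True r=True X(s)=False s=False
s_6={p,r}: (F(r) & X(s))=False F(r)=True r=True X(s)=False s=False
G((F(r) & X(s))) holds globally = False
First violation at position 0.

Answer: 0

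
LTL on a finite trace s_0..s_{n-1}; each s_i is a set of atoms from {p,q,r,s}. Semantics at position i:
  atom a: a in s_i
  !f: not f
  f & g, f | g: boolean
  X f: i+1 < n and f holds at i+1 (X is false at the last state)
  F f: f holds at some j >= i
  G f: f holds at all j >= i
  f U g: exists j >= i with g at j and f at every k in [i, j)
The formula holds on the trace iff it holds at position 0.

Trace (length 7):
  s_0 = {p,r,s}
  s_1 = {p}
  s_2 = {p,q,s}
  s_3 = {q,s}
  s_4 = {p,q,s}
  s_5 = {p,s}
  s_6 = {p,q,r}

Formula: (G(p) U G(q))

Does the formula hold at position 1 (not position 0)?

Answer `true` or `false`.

s_0={p,r,s}: (G(p) U G(q))=False G(p)=False p=True G(q)=False q=False
s_1={p}: (G(p) U G(q))=False G(p)=False p=True G(q)=False q=False
s_2={p,q,s}: (G(p) U G(q))=False G(p)=False p=True G(q)=False q=True
s_3={q,s}: (G(p) U G(q))=False G(p)=False p=False G(q)=False q=True
s_4={p,q,s}: (G(p) U G(q))=True G(p)=True p=True G(q)=False q=True
s_5={p,s}: (G(p) U G(q))=True G(p)=True p=True G(q)=False q=False
s_6={p,q,r}: (G(p) U G(q))=True G(p)=True p=True G(q)=True q=True
Evaluating at position 1: result = False

Answer: false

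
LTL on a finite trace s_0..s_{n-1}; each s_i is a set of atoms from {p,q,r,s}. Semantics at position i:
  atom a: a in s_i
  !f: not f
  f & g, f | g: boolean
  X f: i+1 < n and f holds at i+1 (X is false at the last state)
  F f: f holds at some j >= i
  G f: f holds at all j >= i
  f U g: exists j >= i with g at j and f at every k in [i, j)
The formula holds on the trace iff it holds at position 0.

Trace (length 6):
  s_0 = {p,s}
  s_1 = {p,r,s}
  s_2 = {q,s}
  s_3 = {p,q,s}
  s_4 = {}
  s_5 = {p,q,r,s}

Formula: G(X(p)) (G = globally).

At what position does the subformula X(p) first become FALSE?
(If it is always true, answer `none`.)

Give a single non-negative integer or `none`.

s_0={p,s}: X(p)=True p=True
s_1={p,r,s}: X(p)=False p=True
s_2={q,s}: X(p)=True p=False
s_3={p,q,s}: X(p)=False p=True
s_4={}: X(p)=True p=False
s_5={p,q,r,s}: X(p)=False p=True
G(X(p)) holds globally = False
First violation at position 1.

Answer: 1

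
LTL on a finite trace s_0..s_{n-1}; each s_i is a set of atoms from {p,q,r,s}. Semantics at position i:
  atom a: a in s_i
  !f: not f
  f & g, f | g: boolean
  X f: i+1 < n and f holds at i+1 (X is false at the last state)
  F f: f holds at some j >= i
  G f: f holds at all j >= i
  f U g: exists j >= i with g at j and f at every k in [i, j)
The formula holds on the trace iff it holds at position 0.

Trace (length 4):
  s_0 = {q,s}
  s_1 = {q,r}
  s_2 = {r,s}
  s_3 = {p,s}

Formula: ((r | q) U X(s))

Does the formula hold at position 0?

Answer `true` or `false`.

s_0={q,s}: ((r | q) U X(s))=True (r | q)=True r=False q=True X(s)=False s=True
s_1={q,r}: ((r | q) U X(s))=True (r | q)=True r=True q=True X(s)=True s=False
s_2={r,s}: ((r | q) U X(s))=True (r | q)=True r=True q=False X(s)=True s=True
s_3={p,s}: ((r | q) U X(s))=False (r | q)=False r=False q=False X(s)=False s=True

Answer: true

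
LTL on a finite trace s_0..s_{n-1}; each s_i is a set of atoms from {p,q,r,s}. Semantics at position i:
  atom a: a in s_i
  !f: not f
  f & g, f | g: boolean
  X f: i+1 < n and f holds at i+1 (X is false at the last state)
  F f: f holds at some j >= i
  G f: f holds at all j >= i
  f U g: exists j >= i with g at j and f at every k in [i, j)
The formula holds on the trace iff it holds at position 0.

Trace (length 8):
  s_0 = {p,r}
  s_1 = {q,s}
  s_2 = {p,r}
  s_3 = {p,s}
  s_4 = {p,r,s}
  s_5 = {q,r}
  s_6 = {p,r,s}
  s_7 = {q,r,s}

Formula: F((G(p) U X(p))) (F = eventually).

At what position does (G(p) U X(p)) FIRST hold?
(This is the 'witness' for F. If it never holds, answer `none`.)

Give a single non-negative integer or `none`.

s_0={p,r}: (G(p) U X(p))=False G(p)=False p=True X(p)=False
s_1={q,s}: (G(p) U X(p))=True G(p)=False p=False X(p)=True
s_2={p,r}: (G(p) U X(p))=True G(p)=False p=True X(p)=True
s_3={p,s}: (G(p) U X(p))=True G(p)=False p=True X(p)=True
s_4={p,r,s}: (G(p) U X(p))=False G(p)=False p=True X(p)=False
s_5={q,r}: (G(p) U X(p))=True G(p)=False p=False X(p)=True
s_6={p,r,s}: (G(p) U X(p))=False G(p)=False p=True X(p)=False
s_7={q,r,s}: (G(p) U X(p))=False G(p)=False p=False X(p)=False
F((G(p) U X(p))) holds; first witness at position 1.

Answer: 1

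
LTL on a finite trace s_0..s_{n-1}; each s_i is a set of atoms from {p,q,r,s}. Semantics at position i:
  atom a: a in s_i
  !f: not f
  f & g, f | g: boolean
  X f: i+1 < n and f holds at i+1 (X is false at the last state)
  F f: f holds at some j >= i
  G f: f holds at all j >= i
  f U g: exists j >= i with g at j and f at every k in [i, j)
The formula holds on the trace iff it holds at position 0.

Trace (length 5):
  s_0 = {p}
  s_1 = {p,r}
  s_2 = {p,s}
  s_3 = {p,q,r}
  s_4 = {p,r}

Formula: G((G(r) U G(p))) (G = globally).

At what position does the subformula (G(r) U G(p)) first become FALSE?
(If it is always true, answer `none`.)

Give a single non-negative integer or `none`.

Answer: none

Derivation:
s_0={p}: (G(r) U G(p))=True G(r)=False r=False G(p)=True p=True
s_1={p,r}: (G(r) U G(p))=True G(r)=False r=True G(p)=True p=True
s_2={p,s}: (G(r) U G(p))=True G(r)=False r=False G(p)=True p=True
s_3={p,q,r}: (G(r) U G(p))=True G(r)=True r=True G(p)=True p=True
s_4={p,r}: (G(r) U G(p))=True G(r)=True r=True G(p)=True p=True
G((G(r) U G(p))) holds globally = True
No violation — formula holds at every position.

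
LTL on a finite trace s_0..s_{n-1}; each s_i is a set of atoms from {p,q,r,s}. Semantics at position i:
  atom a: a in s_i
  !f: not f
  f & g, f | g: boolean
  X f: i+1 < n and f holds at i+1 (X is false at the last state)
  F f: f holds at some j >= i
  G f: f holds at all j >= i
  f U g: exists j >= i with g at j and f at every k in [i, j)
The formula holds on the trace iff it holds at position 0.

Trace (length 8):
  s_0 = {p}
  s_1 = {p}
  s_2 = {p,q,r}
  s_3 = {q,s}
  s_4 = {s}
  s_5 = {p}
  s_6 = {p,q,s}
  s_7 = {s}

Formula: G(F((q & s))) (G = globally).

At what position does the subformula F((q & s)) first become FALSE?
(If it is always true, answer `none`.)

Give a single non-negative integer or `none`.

Answer: 7

Derivation:
s_0={p}: F((q & s))=True (q & s)=False q=False s=False
s_1={p}: F((q & s))=True (q & s)=False q=False s=False
s_2={p,q,r}: F((q & s))=True (q & s)=False q=True s=False
s_3={q,s}: F((q & s))=True (q & s)=True q=True s=True
s_4={s}: F((q & s))=True (q & s)=False q=False s=True
s_5={p}: F((q & s))=True (q & s)=False q=False s=False
s_6={p,q,s}: F((q & s))=True (q & s)=True q=True s=True
s_7={s}: F((q & s))=False (q & s)=False q=False s=True
G(F((q & s))) holds globally = False
First violation at position 7.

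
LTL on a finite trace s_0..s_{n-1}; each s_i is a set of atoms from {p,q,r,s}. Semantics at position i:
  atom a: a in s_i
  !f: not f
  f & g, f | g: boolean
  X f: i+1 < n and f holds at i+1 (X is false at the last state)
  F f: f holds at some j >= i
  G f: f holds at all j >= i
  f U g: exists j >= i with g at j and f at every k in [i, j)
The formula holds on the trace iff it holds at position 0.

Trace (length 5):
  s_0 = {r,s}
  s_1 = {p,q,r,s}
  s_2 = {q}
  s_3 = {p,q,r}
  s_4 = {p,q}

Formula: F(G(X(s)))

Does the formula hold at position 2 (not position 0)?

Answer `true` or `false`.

Answer: false

Derivation:
s_0={r,s}: F(G(X(s)))=False G(X(s))=False X(s)=True s=True
s_1={p,q,r,s}: F(G(X(s)))=False G(X(s))=False X(s)=False s=True
s_2={q}: F(G(X(s)))=False G(X(s))=False X(s)=False s=False
s_3={p,q,r}: F(G(X(s)))=False G(X(s))=False X(s)=False s=False
s_4={p,q}: F(G(X(s)))=False G(X(s))=False X(s)=False s=False
Evaluating at position 2: result = False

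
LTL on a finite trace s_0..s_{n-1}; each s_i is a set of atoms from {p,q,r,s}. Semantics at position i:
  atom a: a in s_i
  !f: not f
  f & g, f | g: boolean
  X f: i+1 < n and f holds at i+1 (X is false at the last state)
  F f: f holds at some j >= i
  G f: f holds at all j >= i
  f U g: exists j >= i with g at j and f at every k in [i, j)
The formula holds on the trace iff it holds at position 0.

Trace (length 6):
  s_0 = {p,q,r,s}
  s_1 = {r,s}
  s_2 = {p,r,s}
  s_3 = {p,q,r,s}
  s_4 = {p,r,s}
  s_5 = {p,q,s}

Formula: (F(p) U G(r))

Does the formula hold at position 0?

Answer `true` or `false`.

Answer: false

Derivation:
s_0={p,q,r,s}: (F(p) U G(r))=False F(p)=True p=True G(r)=False r=True
s_1={r,s}: (F(p) U G(r))=False F(p)=True p=False G(r)=False r=True
s_2={p,r,s}: (F(p) U G(r))=False F(p)=True p=True G(r)=False r=True
s_3={p,q,r,s}: (F(p) U G(r))=False F(p)=True p=True G(r)=False r=True
s_4={p,r,s}: (F(p) U G(r))=False F(p)=True p=True G(r)=False r=True
s_5={p,q,s}: (F(p) U G(r))=False F(p)=True p=True G(r)=False r=False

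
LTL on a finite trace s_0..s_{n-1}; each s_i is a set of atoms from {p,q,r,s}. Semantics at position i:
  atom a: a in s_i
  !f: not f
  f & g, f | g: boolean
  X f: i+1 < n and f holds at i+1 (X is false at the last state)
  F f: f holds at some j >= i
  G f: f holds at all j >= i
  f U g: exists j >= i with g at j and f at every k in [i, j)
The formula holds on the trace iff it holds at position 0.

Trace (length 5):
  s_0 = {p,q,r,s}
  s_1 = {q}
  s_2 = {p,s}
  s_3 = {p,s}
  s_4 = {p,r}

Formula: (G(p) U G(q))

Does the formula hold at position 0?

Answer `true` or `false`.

Answer: false

Derivation:
s_0={p,q,r,s}: (G(p) U G(q))=False G(p)=False p=True G(q)=False q=True
s_1={q}: (G(p) U G(q))=False G(p)=False p=False G(q)=False q=True
s_2={p,s}: (G(p) U G(q))=False G(p)=True p=True G(q)=False q=False
s_3={p,s}: (G(p) U G(q))=False G(p)=True p=True G(q)=False q=False
s_4={p,r}: (G(p) U G(q))=False G(p)=True p=True G(q)=False q=False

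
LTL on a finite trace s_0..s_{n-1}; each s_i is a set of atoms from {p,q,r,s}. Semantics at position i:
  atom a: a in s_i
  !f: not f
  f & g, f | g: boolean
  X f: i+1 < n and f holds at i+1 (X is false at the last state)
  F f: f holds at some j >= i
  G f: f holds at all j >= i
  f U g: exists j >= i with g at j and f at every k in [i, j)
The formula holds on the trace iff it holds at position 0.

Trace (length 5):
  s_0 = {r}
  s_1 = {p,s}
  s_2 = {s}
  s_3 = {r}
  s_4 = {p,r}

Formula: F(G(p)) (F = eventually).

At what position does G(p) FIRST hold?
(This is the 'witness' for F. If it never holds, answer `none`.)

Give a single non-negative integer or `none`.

s_0={r}: G(p)=False p=False
s_1={p,s}: G(p)=False p=True
s_2={s}: G(p)=False p=False
s_3={r}: G(p)=False p=False
s_4={p,r}: G(p)=True p=True
F(G(p)) holds; first witness at position 4.

Answer: 4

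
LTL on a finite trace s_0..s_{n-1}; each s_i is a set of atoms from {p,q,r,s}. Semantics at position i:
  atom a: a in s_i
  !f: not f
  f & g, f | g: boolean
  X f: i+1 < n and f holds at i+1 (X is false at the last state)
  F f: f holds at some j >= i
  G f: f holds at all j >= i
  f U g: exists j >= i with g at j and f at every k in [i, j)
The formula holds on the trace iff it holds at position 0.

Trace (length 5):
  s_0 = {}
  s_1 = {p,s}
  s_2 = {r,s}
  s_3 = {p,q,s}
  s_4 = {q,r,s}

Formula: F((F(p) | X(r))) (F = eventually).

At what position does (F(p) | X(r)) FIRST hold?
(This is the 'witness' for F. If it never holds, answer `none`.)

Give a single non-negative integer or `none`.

s_0={}: (F(p) | X(r))=True F(p)=True p=False X(r)=False r=False
s_1={p,s}: (F(p) | X(r))=True F(p)=True p=True X(r)=True r=False
s_2={r,s}: (F(p) | X(r))=True F(p)=True p=False X(r)=False r=True
s_3={p,q,s}: (F(p) | X(r))=True F(p)=True p=True X(r)=True r=False
s_4={q,r,s}: (F(p) | X(r))=False F(p)=False p=False X(r)=False r=True
F((F(p) | X(r))) holds; first witness at position 0.

Answer: 0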